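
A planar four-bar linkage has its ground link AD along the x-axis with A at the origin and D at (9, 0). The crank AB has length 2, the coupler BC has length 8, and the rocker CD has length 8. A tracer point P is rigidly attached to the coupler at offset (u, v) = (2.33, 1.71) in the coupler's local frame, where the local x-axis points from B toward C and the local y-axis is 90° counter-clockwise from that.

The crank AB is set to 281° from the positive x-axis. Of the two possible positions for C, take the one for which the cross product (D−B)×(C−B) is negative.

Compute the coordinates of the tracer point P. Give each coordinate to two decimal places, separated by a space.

3.25 -2.33

A=(0,0), D=(9.00,0)
B = A + 2.00·(cos281°, sin281°) = (0.3816, -1.9633)
|BD| = 8.8392
circle(B,8.00) ∩ circle(D,8.00): a=4.4196, h=6.6684
  candidates: C₊=(3.2097,5.5202) cross=58.943; C₋=(6.1719,-7.4834) cross=-58.943
  mode - wants cross < 0 → take C=(6.1719,-7.4834) (cross=-58.943)
ex = (C−B)/|BC| = (0.7238,-0.6900); ey = (0.6900,0.7238)
P = B + 2.33·ex + 1.71·ey = (3.2480,-2.3333)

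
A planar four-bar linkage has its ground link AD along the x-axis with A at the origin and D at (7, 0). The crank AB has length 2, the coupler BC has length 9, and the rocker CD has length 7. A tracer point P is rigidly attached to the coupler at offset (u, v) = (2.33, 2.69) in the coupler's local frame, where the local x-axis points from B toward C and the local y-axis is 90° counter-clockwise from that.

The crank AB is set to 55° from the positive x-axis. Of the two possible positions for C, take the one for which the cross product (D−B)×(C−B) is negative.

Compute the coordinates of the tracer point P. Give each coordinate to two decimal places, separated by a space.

A=(0,0), D=(7.00,0)
B = A + 2.00·(cos55°, sin55°) = (1.1472, 1.6383)
|BD| = 6.0778
circle(B,9.00) ∩ circle(D,7.00): a=5.6714, h=6.9882
  candidates: C₊=(8.4924,6.8391) cross=42.473; C₋=(4.7250,-6.6200) cross=-42.473
  mode - wants cross < 0 → take C=(4.7250,-6.6200) (cross=-42.473)
ex = (C−B)/|BC| = (0.3975,-0.9176); ey = (0.9176,0.3975)
P = B + 2.33·ex + 2.69·ey = (4.5417,0.5697)

4.54 0.57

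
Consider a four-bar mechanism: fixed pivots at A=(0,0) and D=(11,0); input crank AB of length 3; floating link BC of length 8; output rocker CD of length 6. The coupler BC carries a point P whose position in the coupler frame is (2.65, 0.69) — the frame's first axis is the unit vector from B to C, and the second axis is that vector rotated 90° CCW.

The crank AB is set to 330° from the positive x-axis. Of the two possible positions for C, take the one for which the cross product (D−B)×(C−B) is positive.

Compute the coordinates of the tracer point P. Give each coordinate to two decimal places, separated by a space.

3.66 1.02

A=(0,0), D=(11.00,0)
B = A + 3.00·(cos330°, sin330°) = (2.5981, -1.5000)
|BD| = 8.5348
circle(B,8.00) ∩ circle(D,6.00): a=5.9077, h=5.3943
  candidates: C₊=(7.4658,4.8486) cross=46.039; C₋=(9.3619,-5.7721) cross=-46.039
  mode + wants cross > 0 → take C=(7.4658,4.8486) (cross=46.039)
ex = (C−B)/|BC| = (0.6085,0.7936); ey = (-0.7936,0.6085)
P = B + 2.65·ex + 0.69·ey = (3.6629,1.0228)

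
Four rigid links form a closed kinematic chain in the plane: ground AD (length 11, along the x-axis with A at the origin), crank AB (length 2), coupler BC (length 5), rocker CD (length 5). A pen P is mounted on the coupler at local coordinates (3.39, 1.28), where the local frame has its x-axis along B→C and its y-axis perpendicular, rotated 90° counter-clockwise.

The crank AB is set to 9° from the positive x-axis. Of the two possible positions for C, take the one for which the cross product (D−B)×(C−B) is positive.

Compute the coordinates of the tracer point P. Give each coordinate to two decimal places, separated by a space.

A=(0,0), D=(11.00,0)
B = A + 2.00·(cos9°, sin9°) = (1.9754, 0.3129)
|BD| = 9.0300
circle(B,5.00) ∩ circle(D,5.00): a=4.5150, h=2.1482
  candidates: C₊=(6.5621,2.3033) cross=19.398; C₋=(6.4133,-1.9904) cross=-19.398
  mode + wants cross > 0 → take C=(6.5621,2.3033) (cross=19.398)
ex = (C−B)/|BC| = (0.9173,0.3981); ey = (-0.3981,0.9173)
P = B + 3.39·ex + 1.28·ey = (4.5756,2.8366)

4.58 2.84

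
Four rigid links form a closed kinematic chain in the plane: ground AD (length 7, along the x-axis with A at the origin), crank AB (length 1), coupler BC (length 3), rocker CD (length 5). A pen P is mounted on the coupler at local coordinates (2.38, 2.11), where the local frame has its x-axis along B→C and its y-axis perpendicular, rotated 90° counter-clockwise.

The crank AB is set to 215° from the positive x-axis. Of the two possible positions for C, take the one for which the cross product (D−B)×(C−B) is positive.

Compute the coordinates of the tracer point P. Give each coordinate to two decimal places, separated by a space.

A=(0,0), D=(7.00,0)
B = A + 1.00·(cos215°, sin215°) = (-0.8192, -0.5736)
|BD| = 7.8402
circle(B,3.00) ∩ circle(D,5.00): a=2.8997, h=0.7693
  candidates: C₊=(2.0165,0.4058) cross=6.031; C₋=(2.1291,-1.1286) cross=-6.031
  mode + wants cross > 0 → take C=(2.0165,0.4058) (cross=6.031)
ex = (C−B)/|BC| = (0.9452,0.3264); ey = (-0.3264,0.9452)
P = B + 2.38·ex + 2.11·ey = (0.7417,2.1978)

0.74 2.20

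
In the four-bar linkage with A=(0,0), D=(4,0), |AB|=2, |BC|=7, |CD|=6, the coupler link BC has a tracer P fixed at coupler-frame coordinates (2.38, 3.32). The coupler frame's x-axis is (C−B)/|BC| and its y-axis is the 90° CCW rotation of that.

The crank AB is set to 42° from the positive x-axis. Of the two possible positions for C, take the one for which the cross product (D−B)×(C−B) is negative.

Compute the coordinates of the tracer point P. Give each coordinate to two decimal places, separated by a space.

4.96 -0.81

A=(0,0), D=(4.00,0)
B = A + 2.00·(cos42°, sin42°) = (1.4863, 1.3383)
|BD| = 2.8478
circle(B,7.00) ∩ circle(D,6.00): a=3.7064, h=5.9382
  candidates: C₊=(7.5485,4.8382) cross=16.911; C₋=(1.9673,-5.6452) cross=-16.911
  mode - wants cross < 0 → take C=(1.9673,-5.6452) (cross=-16.911)
ex = (C−B)/|BC| = (0.0687,-0.9976); ey = (0.9976,0.0687)
P = B + 2.38·ex + 3.32·ey = (4.9620,-0.8080)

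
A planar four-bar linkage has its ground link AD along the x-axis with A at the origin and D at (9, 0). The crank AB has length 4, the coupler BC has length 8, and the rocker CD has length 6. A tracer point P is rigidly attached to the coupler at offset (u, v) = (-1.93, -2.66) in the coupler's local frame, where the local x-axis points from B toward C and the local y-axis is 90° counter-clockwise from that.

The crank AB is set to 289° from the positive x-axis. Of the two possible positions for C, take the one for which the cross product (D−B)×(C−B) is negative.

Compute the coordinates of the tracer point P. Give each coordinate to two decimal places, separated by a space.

-1.29 -5.80

A=(0,0), D=(9.00,0)
B = A + 4.00·(cos289°, sin289°) = (1.3023, -3.7821)
|BD| = 8.5767
circle(B,8.00) ∩ circle(D,6.00): a=5.9207, h=5.3801
  candidates: C₊=(4.2437,3.6575) cross=46.143; C₋=(8.9887,-6.0000) cross=-46.143
  mode - wants cross < 0 → take C=(8.9887,-6.0000) (cross=-46.143)
ex = (C−B)/|BC| = (0.9608,-0.2772); ey = (0.2772,0.9608)
P = B + -1.93·ex + -2.66·ey = (-1.2895,-5.8027)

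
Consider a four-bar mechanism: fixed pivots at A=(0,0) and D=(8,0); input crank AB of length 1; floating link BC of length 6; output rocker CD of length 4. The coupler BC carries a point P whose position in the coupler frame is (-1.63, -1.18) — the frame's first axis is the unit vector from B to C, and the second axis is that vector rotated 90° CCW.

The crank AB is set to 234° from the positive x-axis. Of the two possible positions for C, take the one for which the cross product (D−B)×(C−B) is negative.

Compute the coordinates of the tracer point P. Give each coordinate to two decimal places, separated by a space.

-2.51 -1.40

A=(0,0), D=(8.00,0)
B = A + 1.00·(cos234°, sin234°) = (-0.5878, -0.8090)
|BD| = 8.6258
circle(B,6.00) ∩ circle(D,4.00): a=5.4722, h=2.4607
  candidates: C₊=(4.6295,2.1540) cross=21.225; C₋=(5.0911,-2.7456) cross=-21.225
  mode - wants cross < 0 → take C=(5.0911,-2.7456) (cross=-21.225)
ex = (C−B)/|BC| = (0.9465,-0.3228); ey = (0.3228,0.9465)
P = B + -1.63·ex + -1.18·ey = (-2.5114,-1.3998)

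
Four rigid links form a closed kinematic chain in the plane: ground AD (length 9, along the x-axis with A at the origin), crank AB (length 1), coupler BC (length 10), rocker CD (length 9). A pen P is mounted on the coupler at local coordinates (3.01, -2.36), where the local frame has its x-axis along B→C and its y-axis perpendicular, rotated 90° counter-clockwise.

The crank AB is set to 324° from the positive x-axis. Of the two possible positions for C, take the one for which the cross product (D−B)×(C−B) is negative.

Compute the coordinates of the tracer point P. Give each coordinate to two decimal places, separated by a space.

0.66 -4.41

A=(0,0), D=(9.00,0)
B = A + 1.00·(cos324°, sin324°) = (0.8090, -0.5878)
|BD| = 8.2120
circle(B,10.00) ∩ circle(D,9.00): a=5.2629, h=8.5031
  candidates: C₊=(5.4498,8.2702) cross=69.828; C₋=(6.6670,-8.6924) cross=-69.828
  mode - wants cross < 0 → take C=(6.6670,-8.6924) (cross=-69.828)
ex = (C−B)/|BC| = (0.5858,-0.8105); ey = (0.8105,0.5858)
P = B + 3.01·ex + -2.36·ey = (0.6596,-4.4097)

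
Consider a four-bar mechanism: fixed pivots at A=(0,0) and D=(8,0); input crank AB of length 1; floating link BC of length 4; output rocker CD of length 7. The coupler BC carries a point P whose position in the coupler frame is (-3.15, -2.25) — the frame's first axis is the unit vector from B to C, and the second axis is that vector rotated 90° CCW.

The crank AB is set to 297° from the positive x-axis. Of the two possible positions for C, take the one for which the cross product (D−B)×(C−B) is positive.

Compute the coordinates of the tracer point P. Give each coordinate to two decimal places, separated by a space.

1.67 -4.57

A=(0,0), D=(8.00,0)
B = A + 1.00·(cos297°, sin297°) = (0.4540, -0.8910)
|BD| = 7.5984
circle(B,4.00) ∩ circle(D,7.00): a=1.6277, h=3.6538
  candidates: C₊=(1.6420,2.9285) cross=27.763; C₋=(2.4989,-4.3288) cross=-27.763
  mode + wants cross > 0 → take C=(1.6420,2.9285) (cross=27.763)
ex = (C−B)/|BC| = (0.2970,0.9549); ey = (-0.9549,0.2970)
P = B + -3.15·ex + -2.25·ey = (1.6669,-4.5671)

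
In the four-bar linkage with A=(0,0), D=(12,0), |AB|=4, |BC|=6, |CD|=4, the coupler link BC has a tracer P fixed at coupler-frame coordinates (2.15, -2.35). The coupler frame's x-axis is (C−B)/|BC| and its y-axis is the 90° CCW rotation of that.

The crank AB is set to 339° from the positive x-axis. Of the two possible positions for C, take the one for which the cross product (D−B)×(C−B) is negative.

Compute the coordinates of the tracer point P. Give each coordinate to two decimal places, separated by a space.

5.14 -4.29

A=(0,0), D=(12.00,0)
B = A + 4.00·(cos339°, sin339°) = (3.7343, -1.4335)
|BD| = 8.3891
circle(B,6.00) ∩ circle(D,4.00): a=5.3866, h=2.6429
  candidates: C₊=(8.5901,2.0910) cross=22.172; C₋=(9.4933,-3.1171) cross=-22.172
  mode - wants cross < 0 → take C=(9.4933,-3.1171) (cross=-22.172)
ex = (C−B)/|BC| = (0.9598,-0.2806); ey = (0.2806,0.9598)
P = B + 2.15·ex + -2.35·ey = (5.1385,-4.2924)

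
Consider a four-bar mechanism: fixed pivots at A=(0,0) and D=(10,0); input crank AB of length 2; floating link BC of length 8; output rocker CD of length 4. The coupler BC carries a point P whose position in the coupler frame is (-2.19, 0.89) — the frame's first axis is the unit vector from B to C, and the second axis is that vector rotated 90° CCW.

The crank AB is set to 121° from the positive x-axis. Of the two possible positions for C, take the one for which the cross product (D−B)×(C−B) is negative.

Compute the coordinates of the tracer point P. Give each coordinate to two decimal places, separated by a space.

A=(0,0), D=(10.00,0)
B = A + 2.00·(cos121°, sin121°) = (-1.0301, 1.7143)
|BD| = 11.1625
circle(B,8.00) ∩ circle(D,4.00): a=7.7313, h=2.0559
  candidates: C₊=(6.9253,2.5585) cross=22.949; C₋=(6.2938,-1.5046) cross=-22.949
  mode - wants cross < 0 → take C=(6.2938,-1.5046) (cross=-22.949)
ex = (C−B)/|BC| = (0.9155,-0.4024); ey = (0.4024,0.9155)
P = B + -2.19·ex + 0.89·ey = (-2.6769,3.4103)

-2.68 3.41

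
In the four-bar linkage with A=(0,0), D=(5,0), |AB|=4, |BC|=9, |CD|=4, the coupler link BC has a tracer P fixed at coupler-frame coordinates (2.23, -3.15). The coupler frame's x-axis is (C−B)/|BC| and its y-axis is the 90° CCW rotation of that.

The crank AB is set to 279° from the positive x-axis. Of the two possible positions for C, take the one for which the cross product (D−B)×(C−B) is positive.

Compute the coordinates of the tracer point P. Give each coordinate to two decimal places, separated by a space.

A=(0,0), D=(5.00,0)
B = A + 4.00·(cos279°, sin279°) = (0.6257, -3.9508)
|BD| = 5.8943
circle(B,9.00) ∩ circle(D,4.00): a=8.4610, h=3.0679
  candidates: C₊=(4.8484,3.9971) cross=18.083; C₋=(8.9611,-0.5564) cross=-18.083
  mode + wants cross > 0 → take C=(4.8484,3.9971) (cross=18.083)
ex = (C−B)/|BC| = (0.4692,0.8831); ey = (-0.8831,0.4692)
P = B + 2.23·ex + -3.15·ey = (4.4538,-3.4594)

4.45 -3.46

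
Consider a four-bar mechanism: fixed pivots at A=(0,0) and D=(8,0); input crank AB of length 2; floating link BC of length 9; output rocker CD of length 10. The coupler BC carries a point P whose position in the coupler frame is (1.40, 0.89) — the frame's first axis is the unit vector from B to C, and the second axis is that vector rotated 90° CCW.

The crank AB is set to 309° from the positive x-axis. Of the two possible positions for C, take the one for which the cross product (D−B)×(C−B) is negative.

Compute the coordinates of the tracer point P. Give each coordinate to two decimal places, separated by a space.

2.68 -2.41

A=(0,0), D=(8.00,0)
B = A + 2.00·(cos309°, sin309°) = (1.2586, -1.5543)
|BD| = 6.9182
circle(B,9.00) ∩ circle(D,10.00): a=2.0859, h=8.7549
  candidates: C₊=(1.3243,7.4455) cross=60.569; C₋=(5.2582,-9.6168) cross=-60.569
  mode - wants cross < 0 → take C=(5.2582,-9.6168) (cross=-60.569)
ex = (C−B)/|BC| = (0.4444,-0.8958); ey = (0.8958,0.4444)
P = B + 1.40·ex + 0.89·ey = (2.6781,-2.4129)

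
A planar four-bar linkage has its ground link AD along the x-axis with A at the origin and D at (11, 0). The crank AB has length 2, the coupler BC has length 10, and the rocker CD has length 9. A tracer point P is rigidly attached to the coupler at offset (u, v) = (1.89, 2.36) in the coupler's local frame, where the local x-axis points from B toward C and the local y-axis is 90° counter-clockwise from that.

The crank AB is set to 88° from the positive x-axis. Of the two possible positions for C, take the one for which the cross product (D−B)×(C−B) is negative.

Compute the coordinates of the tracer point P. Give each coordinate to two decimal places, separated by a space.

3.05 1.52

A=(0,0), D=(11.00,0)
B = A + 2.00·(cos88°, sin88°) = (0.0698, 1.9988)
|BD| = 11.1115
circle(B,10.00) ∩ circle(D,9.00): a=6.4107, h=7.6748
  candidates: C₊=(7.7565,8.3952) cross=85.278; C₋=(4.9953,-6.7040) cross=-85.278
  mode - wants cross < 0 → take C=(4.9953,-6.7040) (cross=-85.278)
ex = (C−B)/|BC| = (0.4926,-0.8703); ey = (0.8703,0.4926)
P = B + 1.89·ex + 2.36·ey = (3.0546,1.5164)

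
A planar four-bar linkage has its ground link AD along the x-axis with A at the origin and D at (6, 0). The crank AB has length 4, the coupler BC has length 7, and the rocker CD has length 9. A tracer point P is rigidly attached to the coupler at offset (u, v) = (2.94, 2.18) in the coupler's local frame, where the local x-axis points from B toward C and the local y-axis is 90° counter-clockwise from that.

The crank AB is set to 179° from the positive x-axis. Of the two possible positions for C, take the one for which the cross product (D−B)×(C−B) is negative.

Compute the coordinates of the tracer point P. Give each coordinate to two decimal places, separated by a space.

A=(0,0), D=(6.00,0)
B = A + 4.00·(cos179°, sin179°) = (-3.9994, 0.0698)
|BD| = 9.9996
circle(B,7.00) ∩ circle(D,9.00): a=3.3998, h=6.1190
  candidates: C₊=(-0.5570,6.1649) cross=61.187; C₋=(-0.6424,-6.0727) cross=-61.187
  mode - wants cross < 0 → take C=(-0.6424,-6.0727) (cross=-61.187)
ex = (C−B)/|BC| = (0.4796,-0.8775); ey = (0.8775,0.4796)
P = B + 2.94·ex + 2.18·ey = (-0.6765,-1.4646)

-0.68 -1.46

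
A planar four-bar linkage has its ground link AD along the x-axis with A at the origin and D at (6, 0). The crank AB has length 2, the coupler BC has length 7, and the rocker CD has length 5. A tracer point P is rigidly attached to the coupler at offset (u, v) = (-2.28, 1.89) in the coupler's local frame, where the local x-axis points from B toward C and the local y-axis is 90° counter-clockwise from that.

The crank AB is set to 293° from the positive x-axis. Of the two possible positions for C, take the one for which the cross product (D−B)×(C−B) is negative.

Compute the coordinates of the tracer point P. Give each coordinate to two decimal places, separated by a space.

A=(0,0), D=(6.00,0)
B = A + 2.00·(cos293°, sin293°) = (0.7815, -1.8410)
|BD| = 5.5338
circle(B,7.00) ∩ circle(D,5.00): a=4.9354, h=4.9641
  candidates: C₊=(3.7842,4.4822) cross=27.470; C₋=(7.0872,-4.8804) cross=-27.470
  mode - wants cross < 0 → take C=(7.0872,-4.8804) (cross=-27.470)
ex = (C−B)/|BC| = (0.9008,-0.4342); ey = (0.4342,0.9008)
P = B + -2.28·ex + 1.89·ey = (-0.4518,0.8515)

-0.45 0.85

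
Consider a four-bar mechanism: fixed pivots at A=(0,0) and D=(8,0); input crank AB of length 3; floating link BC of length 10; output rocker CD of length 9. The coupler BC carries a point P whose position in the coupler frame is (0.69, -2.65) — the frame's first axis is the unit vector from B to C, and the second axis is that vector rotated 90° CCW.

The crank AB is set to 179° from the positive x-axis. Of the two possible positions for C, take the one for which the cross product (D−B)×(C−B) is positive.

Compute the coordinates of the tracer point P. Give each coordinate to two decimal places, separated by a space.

-0.52 -1.11

A=(0,0), D=(8.00,0)
B = A + 3.00·(cos179°, sin179°) = (-2.9995, 0.0524)
|BD| = 10.9997
circle(B,10.00) ∩ circle(D,9.00): a=6.3635, h=7.7140
  candidates: C₊=(3.4006,7.7360) cross=84.852; C₋=(3.3272,-7.6919) cross=-84.852
  mode + wants cross > 0 → take C=(3.4006,7.7360) (cross=84.852)
ex = (C−B)/|BC| = (0.6400,0.7684); ey = (-0.7684,0.6400)
P = B + 0.69·ex + -2.65·ey = (-0.5218,-1.1135)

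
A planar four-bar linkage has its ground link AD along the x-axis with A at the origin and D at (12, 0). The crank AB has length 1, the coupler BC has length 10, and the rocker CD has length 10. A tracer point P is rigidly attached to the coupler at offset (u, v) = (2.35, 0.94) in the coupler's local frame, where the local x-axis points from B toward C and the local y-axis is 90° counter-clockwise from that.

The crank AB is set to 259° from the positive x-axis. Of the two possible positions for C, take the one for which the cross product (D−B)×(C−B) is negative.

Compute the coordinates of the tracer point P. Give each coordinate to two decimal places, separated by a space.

A=(0,0), D=(12.00,0)
B = A + 1.00·(cos259°, sin259°) = (-0.1908, -0.9816)
|BD| = 12.2303
circle(B,10.00) ∩ circle(D,10.00): a=6.1151, h=7.9123
  candidates: C₊=(5.2695,7.3960) cross=96.770; C₋=(6.5397,-8.3776) cross=-96.770
  mode - wants cross < 0 → take C=(6.5397,-8.3776) (cross=-96.770)
ex = (C−B)/|BC| = (0.6730,-0.7396); ey = (0.7396,0.6730)
P = B + 2.35·ex + 0.94·ey = (2.0861,-2.0870)

2.09 -2.09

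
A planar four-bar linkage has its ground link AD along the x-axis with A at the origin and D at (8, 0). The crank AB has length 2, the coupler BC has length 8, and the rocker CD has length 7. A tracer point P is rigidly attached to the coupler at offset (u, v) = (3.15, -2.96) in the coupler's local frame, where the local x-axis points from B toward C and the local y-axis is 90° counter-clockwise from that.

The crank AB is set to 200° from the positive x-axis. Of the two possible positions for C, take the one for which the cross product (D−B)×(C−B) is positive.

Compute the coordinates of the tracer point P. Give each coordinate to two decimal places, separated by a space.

A=(0,0), D=(8.00,0)
B = A + 2.00·(cos200°, sin200°) = (-1.8794, -0.6840)
|BD| = 9.9030
circle(B,8.00) ∩ circle(D,7.00): a=5.7089, h=5.6044
  candidates: C₊=(3.4287,5.3013) cross=55.500; C₋=(4.2030,-5.8807) cross=-55.500
  mode + wants cross > 0 → take C=(3.4287,5.3013) (cross=55.500)
ex = (C−B)/|BC| = (0.6635,0.7482); ey = (-0.7482,0.6635)
P = B + 3.15·ex + -2.96·ey = (2.4252,-0.2913)

2.43 -0.29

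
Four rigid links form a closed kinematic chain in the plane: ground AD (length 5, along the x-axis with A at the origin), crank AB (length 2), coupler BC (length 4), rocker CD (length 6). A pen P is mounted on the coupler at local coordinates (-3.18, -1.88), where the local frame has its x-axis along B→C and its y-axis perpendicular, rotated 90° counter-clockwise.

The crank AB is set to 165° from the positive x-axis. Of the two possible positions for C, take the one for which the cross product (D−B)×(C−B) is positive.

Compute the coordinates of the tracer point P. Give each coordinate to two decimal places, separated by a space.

-2.21 -3.17

A=(0,0), D=(5.00,0)
B = A + 2.00·(cos165°, sin165°) = (-1.9319, 0.5176)
|BD| = 6.9512
circle(B,4.00) ∩ circle(D,6.00): a=2.0370, h=3.4425
  candidates: C₊=(0.3558,3.7989) cross=23.929; C₋=(-0.1569,-3.0670) cross=-23.929
  mode + wants cross > 0 → take C=(0.3558,3.7989) (cross=23.929)
ex = (C−B)/|BC| = (0.5719,0.8203); ey = (-0.8203,0.5719)
P = B + -3.18·ex + -1.88·ey = (-2.2084,-3.1662)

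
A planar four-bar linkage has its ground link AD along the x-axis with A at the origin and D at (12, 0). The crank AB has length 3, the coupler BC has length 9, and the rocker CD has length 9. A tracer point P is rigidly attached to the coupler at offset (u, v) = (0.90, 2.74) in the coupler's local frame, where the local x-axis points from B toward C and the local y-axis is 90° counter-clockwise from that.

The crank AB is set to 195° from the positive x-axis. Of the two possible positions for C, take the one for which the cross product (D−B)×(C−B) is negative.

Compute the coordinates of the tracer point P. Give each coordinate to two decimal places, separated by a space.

-0.71 1.11

A=(0,0), D=(12.00,0)
B = A + 3.00·(cos195°, sin195°) = (-2.8978, -0.7765)
|BD| = 14.9180
circle(B,9.00) ∩ circle(D,9.00): a=7.4590, h=5.0362
  candidates: C₊=(4.2890,4.6411) cross=75.130; C₋=(4.8132,-5.4176) cross=-75.130
  mode - wants cross < 0 → take C=(4.8132,-5.4176) (cross=-75.130)
ex = (C−B)/|BC| = (0.8568,-0.5157); ey = (0.5157,0.8568)
P = B + 0.90·ex + 2.74·ey = (-0.7137,1.1070)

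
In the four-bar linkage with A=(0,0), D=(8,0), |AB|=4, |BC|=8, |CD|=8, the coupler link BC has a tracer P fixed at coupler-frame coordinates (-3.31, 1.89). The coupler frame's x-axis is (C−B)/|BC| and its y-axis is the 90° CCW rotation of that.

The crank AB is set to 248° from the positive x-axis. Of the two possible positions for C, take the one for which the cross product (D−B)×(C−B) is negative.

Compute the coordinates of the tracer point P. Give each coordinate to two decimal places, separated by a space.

-3.47 -0.45

A=(0,0), D=(8.00,0)
B = A + 4.00·(cos248°, sin248°) = (-1.4984, -3.7087)
|BD| = 10.1968
circle(B,8.00) ∩ circle(D,8.00): a=5.0984, h=6.1649
  candidates: C₊=(1.0085,3.8883) cross=62.863; C₋=(5.4931,-7.5971) cross=-62.863
  mode - wants cross < 0 → take C=(5.4931,-7.5971) (cross=-62.863)
ex = (C−B)/|BC| = (0.8739,-0.4860); ey = (0.4860,0.8739)
P = B + -3.31·ex + 1.89·ey = (-3.4725,-0.4482)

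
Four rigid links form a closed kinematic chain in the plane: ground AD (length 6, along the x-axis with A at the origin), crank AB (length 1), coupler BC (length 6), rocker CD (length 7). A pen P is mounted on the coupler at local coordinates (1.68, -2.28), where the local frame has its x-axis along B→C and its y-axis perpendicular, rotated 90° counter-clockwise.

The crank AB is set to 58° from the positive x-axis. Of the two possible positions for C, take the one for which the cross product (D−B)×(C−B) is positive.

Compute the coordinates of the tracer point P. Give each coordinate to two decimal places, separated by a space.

3.30 1.45

A=(0,0), D=(6.00,0)
B = A + 1.00·(cos58°, sin58°) = (0.5299, 0.8480)
|BD| = 5.5354
circle(B,6.00) ∩ circle(D,7.00): a=1.5935, h=5.7845
  candidates: C₊=(2.9908,6.3202) cross=32.020; C₋=(1.2184,-5.1123) cross=-32.020
  mode + wants cross > 0 → take C=(2.9908,6.3202) (cross=32.020)
ex = (C−B)/|BC| = (0.4101,0.9120); ey = (-0.9120,0.4101)
P = B + 1.68·ex + -2.28·ey = (3.2984,1.4451)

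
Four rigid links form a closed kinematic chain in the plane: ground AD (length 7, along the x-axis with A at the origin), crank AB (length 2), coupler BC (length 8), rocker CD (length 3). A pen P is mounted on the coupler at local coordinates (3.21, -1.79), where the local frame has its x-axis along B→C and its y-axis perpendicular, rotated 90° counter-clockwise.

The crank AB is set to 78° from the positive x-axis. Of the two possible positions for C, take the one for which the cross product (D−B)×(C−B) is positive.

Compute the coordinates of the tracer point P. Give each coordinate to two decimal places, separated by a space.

3.77 0.46

A=(0,0), D=(7.00,0)
B = A + 2.00·(cos78°, sin78°) = (0.4158, 1.9563)
|BD| = 6.8687
circle(B,8.00) ∩ circle(D,3.00): a=7.4380, h=2.9455
  candidates: C₊=(8.3847,2.6613) cross=20.231; C₋=(6.7069,-2.9856) cross=-20.231
  mode + wants cross > 0 → take C=(8.3847,2.6613) (cross=20.231)
ex = (C−B)/|BC| = (0.9961,0.0881); ey = (-0.0881,0.9961)
P = B + 3.21·ex + -1.79·ey = (3.7711,0.4562)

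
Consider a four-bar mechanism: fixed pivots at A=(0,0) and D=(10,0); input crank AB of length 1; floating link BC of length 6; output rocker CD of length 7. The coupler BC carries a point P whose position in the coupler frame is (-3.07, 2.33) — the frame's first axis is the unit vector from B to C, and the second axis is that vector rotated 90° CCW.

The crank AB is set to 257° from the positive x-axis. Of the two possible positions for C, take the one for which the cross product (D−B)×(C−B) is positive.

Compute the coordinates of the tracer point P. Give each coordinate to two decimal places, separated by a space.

-4.02 -1.62

A=(0,0), D=(10.00,0)
B = A + 1.00·(cos257°, sin257°) = (-0.2250, -0.9744)
|BD| = 10.2713
circle(B,6.00) ∩ circle(D,7.00): a=4.5028, h=3.9654
  candidates: C₊=(3.8814,3.4003) cross=40.730; C₋=(4.6337,-4.4948) cross=-40.730
  mode + wants cross > 0 → take C=(3.8814,3.4003) (cross=40.730)
ex = (C−B)/|BC| = (0.6844,0.7291); ey = (-0.7291,0.6844)
P = B + -3.07·ex + 2.33·ey = (-4.0249,-1.6181)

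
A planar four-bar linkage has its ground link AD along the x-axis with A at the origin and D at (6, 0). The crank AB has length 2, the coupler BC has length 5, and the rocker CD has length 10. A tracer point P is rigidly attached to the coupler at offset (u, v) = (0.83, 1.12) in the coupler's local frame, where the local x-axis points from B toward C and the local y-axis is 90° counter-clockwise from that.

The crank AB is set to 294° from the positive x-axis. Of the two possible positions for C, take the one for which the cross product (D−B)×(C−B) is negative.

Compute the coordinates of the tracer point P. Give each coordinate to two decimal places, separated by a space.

A=(0,0), D=(6.00,0)
B = A + 2.00·(cos294°, sin294°) = (0.8135, -1.8271)
|BD| = 5.4989
circle(B,5.00) ∩ circle(D,10.00): a=-4.0700, h=2.9043
  candidates: C₊=(-3.9903,-0.4401) cross=15.970; C₋=(-2.0603,-5.9187) cross=-15.970
  mode - wants cross < 0 → take C=(-2.0603,-5.9187) (cross=-15.970)
ex = (C−B)/|BC| = (-0.5748,-0.8183); ey = (0.8183,-0.5748)
P = B + 0.83·ex + 1.12·ey = (1.2529,-3.1500)

1.25 -3.15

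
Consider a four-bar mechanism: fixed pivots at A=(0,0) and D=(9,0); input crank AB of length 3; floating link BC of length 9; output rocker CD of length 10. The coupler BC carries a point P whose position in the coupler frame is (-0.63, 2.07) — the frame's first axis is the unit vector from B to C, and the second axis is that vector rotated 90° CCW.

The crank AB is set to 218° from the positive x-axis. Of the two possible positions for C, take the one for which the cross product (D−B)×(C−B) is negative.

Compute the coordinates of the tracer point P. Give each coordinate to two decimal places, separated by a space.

A=(0,0), D=(9.00,0)
B = A + 3.00·(cos218°, sin218°) = (-2.3640, -1.8470)
|BD| = 11.5131
circle(B,9.00) ∩ circle(D,10.00): a=4.9314, h=7.5287
  candidates: C₊=(1.2957,6.3753) cross=86.679; C₋=(3.7113,-8.4870) cross=-86.679
  mode - wants cross < 0 → take C=(3.7113,-8.4870) (cross=-86.679)
ex = (C−B)/|BC| = (0.6750,-0.7378); ey = (0.7378,0.6750)
P = B + -0.63·ex + 2.07·ey = (-1.2621,0.0151)

-1.26 0.02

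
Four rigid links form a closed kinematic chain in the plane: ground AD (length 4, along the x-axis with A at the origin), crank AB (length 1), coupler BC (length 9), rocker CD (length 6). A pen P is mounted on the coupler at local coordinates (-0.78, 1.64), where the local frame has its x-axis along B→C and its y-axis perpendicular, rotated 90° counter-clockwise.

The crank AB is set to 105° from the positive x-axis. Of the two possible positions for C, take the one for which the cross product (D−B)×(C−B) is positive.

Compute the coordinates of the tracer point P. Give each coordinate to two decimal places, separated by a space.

-1.61 2.18

A=(0,0), D=(4.00,0)
B = A + 1.00·(cos105°, sin105°) = (-0.2588, 0.9659)
|BD| = 4.3670
circle(B,9.00) ∩ circle(D,6.00): a=7.3358, h=5.2140
  candidates: C₊=(8.0486,4.4282) cross=22.770; C₋=(5.7420,-5.7416) cross=-22.770
  mode + wants cross > 0 → take C=(8.0486,4.4282) (cross=22.770)
ex = (C−B)/|BC| = (0.9230,0.3847); ey = (-0.3847,0.9230)
P = B + -0.78·ex + 1.64·ey = (-1.6097,2.1796)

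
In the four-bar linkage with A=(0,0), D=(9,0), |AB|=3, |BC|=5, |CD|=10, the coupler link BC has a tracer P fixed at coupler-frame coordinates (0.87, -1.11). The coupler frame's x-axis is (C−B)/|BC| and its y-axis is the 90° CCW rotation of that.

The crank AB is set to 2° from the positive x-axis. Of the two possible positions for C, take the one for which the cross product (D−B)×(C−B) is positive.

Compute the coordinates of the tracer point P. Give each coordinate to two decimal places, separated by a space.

3.30 1.48

A=(0,0), D=(9.00,0)
B = A + 3.00·(cos2°, sin2°) = (2.9982, 0.1047)
|BD| = 6.0027
circle(B,5.00) ∩ circle(D,10.00): a=-3.2458, h=3.8033
  candidates: C₊=(-0.1808,3.9640) cross=22.830; C₋=(-0.3134,-3.6414) cross=-22.830
  mode + wants cross > 0 → take C=(-0.1808,3.9640) (cross=22.830)
ex = (C−B)/|BC| = (-0.6358,0.7719); ey = (-0.7719,-0.6358)
P = B + 0.87·ex + -1.11·ey = (3.3018,1.4819)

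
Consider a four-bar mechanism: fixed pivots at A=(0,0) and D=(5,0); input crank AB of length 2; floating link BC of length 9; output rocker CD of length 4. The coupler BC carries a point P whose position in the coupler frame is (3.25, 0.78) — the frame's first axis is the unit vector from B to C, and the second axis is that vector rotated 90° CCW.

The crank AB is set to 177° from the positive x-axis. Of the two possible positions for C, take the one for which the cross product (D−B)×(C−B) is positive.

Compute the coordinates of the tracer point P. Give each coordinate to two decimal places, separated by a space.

0.64 2.16

A=(0,0), D=(5.00,0)
B = A + 2.00·(cos177°, sin177°) = (-1.9973, 0.1047)
|BD| = 6.9980
circle(B,9.00) ∩ circle(D,4.00): a=8.1432, h=3.8326
  candidates: C₊=(6.2023,3.8150) cross=26.821; C₋=(6.0877,-3.8493) cross=-26.821
  mode + wants cross > 0 → take C=(6.2023,3.8150) (cross=26.821)
ex = (C−B)/|BC| = (0.9111,0.4123); ey = (-0.4123,0.9111)
P = B + 3.25·ex + 0.78·ey = (0.6421,2.1552)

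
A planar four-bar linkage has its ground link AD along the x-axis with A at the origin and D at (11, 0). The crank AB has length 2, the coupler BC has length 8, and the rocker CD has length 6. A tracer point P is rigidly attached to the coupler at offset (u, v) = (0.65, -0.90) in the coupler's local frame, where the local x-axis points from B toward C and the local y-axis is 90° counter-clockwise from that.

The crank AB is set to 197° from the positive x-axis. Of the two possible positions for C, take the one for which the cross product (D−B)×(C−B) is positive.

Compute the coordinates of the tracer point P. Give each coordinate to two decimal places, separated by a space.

-0.97 -1.18

A=(0,0), D=(11.00,0)
B = A + 2.00·(cos197°, sin197°) = (-1.9126, -0.5847)
|BD| = 12.9258
circle(B,8.00) ∩ circle(D,6.00): a=7.5460, h=2.6566
  candidates: C₊=(5.5055,2.4105) cross=34.339; C₋=(5.7459,-2.8973) cross=-34.339
  mode + wants cross > 0 → take C=(5.5055,2.4105) (cross=34.339)
ex = (C−B)/|BC| = (0.9273,0.3744); ey = (-0.3744,0.9273)
P = B + 0.65·ex + -0.90·ey = (-0.9729,-1.1759)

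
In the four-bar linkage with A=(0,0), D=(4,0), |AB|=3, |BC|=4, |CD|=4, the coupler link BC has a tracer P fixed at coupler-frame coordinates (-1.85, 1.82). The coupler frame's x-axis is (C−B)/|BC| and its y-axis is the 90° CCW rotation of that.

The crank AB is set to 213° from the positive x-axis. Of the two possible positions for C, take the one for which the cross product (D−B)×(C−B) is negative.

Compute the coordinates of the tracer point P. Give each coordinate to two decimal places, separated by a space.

A=(0,0), D=(4.00,0)
B = A + 3.00·(cos213°, sin213°) = (-2.5160, -1.6339)
|BD| = 6.7177
circle(B,4.00) ∩ circle(D,4.00): a=3.3589, h=2.1721
  candidates: C₊=(0.2137,1.2899) cross=14.592; C₋=(1.2703,-2.9238) cross=-14.592
  mode - wants cross < 0 → take C=(1.2703,-2.9238) (cross=-14.592)
ex = (C−B)/|BC| = (0.9466,-0.3225); ey = (0.3225,0.9466)
P = B + -1.85·ex + 1.82·ey = (-3.6803,0.6854)

-3.68 0.69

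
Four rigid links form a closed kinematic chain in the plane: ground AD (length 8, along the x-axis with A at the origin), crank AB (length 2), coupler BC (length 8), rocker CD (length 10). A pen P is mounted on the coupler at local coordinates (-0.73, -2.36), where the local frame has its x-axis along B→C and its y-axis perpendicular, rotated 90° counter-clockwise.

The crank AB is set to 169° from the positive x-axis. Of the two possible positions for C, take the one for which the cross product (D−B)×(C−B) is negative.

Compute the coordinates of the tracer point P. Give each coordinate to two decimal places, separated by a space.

A=(0,0), D=(8.00,0)
B = A + 2.00·(cos169°, sin169°) = (-1.9633, 0.3816)
|BD| = 9.9706
circle(B,8.00) ∩ circle(D,10.00): a=3.1800, h=7.3408
  candidates: C₊=(1.4953,7.5954) cross=73.192; C₋=(0.9334,-7.0755) cross=-73.192
  mode - wants cross < 0 → take C=(0.9334,-7.0755) (cross=-73.192)
ex = (C−B)/|BC| = (0.3621,-0.9321); ey = (0.9321,0.3621)
P = B + -0.73·ex + -2.36·ey = (-4.4274,0.2076)

-4.43 0.21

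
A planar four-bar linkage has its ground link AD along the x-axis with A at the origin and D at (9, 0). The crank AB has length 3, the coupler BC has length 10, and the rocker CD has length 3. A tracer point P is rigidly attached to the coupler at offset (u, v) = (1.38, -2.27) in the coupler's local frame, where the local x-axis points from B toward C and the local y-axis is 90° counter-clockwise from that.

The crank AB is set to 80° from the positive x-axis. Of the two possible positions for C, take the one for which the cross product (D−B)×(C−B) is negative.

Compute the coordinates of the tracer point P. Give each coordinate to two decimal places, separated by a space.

0.29 0.31

A=(0,0), D=(9.00,0)
B = A + 3.00·(cos80°, sin80°) = (0.5209, 2.9544)
|BD| = 8.9790
circle(B,10.00) ∩ circle(D,3.00): a=9.5569, h=2.9438
  candidates: C₊=(10.5143,2.5898) cross=26.433; C₋=(8.5770,-2.9700) cross=-26.433
  mode - wants cross < 0 → take C=(8.5770,-2.9700) (cross=-26.433)
ex = (C−B)/|BC| = (0.8056,-0.5924); ey = (0.5924,0.8056)
P = B + 1.38·ex + -2.27·ey = (0.2878,0.3081)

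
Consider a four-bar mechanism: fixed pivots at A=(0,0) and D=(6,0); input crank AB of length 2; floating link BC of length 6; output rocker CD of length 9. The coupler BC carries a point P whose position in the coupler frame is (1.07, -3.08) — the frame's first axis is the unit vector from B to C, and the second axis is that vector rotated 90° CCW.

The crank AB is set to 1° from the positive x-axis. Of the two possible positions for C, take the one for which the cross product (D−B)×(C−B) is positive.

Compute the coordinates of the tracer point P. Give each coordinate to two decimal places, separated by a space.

A=(0,0), D=(6.00,0)
B = A + 2.00·(cos1°, sin1°) = (1.9997, 0.0349)
|BD| = 4.0005
circle(B,6.00) ∩ circle(D,9.00): a=-3.6241, h=4.7818
  candidates: C₊=(-1.5826,4.8482) cross=19.129; C₋=(-1.6660,-4.7151) cross=-19.129
  mode + wants cross > 0 → take C=(-1.5826,4.8482) (cross=19.129)
ex = (C−B)/|BC| = (-0.5970,0.8022); ey = (-0.8022,-0.5970)
P = B + 1.07·ex + -3.08·ey = (3.8317,2.7322)

3.83 2.73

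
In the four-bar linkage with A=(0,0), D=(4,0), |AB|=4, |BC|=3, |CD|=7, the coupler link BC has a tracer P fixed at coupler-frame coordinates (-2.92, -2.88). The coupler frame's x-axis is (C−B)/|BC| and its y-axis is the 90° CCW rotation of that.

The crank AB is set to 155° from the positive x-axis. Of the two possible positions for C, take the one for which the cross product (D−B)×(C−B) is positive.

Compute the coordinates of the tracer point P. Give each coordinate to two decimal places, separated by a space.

-3.23 -2.39

A=(0,0), D=(4.00,0)
B = A + 4.00·(cos155°, sin155°) = (-3.6252, 1.6905)
|BD| = 7.8104
circle(B,3.00) ∩ circle(D,7.00): a=1.3445, h=2.6819
  candidates: C₊=(-1.7322,4.0178) cross=20.946; C₋=(-2.8931,-1.2188) cross=-20.946
  mode + wants cross > 0 → take C=(-1.7322,4.0178) (cross=20.946)
ex = (C−B)/|BC| = (0.6310,0.7758); ey = (-0.7758,0.6310)
P = B + -2.92·ex + -2.88·ey = (-3.2336,-2.3921)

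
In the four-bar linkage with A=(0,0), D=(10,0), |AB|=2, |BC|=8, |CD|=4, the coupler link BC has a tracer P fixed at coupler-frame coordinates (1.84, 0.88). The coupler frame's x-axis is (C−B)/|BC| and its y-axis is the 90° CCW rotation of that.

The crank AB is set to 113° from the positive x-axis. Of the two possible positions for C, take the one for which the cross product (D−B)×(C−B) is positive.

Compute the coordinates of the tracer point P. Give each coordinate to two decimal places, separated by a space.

A=(0,0), D=(10.00,0)
B = A + 2.00·(cos113°, sin113°) = (-0.7815, 1.8410)
|BD| = 10.9375
circle(B,8.00) ∩ circle(D,4.00): a=7.6630, h=2.2973
  candidates: C₊=(7.1589,2.8157) cross=25.127; C₋=(6.3856,-1.7134) cross=-25.127
  mode + wants cross > 0 → take C=(7.1589,2.8157) (cross=25.127)
ex = (C−B)/|BC| = (0.9925,0.1218); ey = (-0.1218,0.9925)
P = B + 1.84·ex + 0.88·ey = (0.9376,2.9386)

0.94 2.94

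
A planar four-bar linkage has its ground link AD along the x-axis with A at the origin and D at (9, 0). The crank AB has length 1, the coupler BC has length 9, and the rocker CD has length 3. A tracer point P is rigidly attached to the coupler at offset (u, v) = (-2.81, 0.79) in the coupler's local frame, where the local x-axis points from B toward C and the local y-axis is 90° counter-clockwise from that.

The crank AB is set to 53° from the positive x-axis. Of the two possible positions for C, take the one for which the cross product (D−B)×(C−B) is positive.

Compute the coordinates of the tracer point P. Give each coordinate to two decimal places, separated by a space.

-2.32 0.88

A=(0,0), D=(9.00,0)
B = A + 1.00·(cos53°, sin53°) = (0.6018, 0.7986)
|BD| = 8.4361
circle(B,9.00) ∩ circle(D,3.00): a=8.4854, h=2.9996
  candidates: C₊=(9.3331,2.9815) cross=25.305; C₋=(8.7652,-2.9908) cross=-25.305
  mode + wants cross > 0 → take C=(9.3331,2.9815) (cross=25.305)
ex = (C−B)/|BC| = (0.9701,0.2425); ey = (-0.2425,0.9701)
P = B + -2.81·ex + 0.79·ey = (-2.3159,0.8835)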